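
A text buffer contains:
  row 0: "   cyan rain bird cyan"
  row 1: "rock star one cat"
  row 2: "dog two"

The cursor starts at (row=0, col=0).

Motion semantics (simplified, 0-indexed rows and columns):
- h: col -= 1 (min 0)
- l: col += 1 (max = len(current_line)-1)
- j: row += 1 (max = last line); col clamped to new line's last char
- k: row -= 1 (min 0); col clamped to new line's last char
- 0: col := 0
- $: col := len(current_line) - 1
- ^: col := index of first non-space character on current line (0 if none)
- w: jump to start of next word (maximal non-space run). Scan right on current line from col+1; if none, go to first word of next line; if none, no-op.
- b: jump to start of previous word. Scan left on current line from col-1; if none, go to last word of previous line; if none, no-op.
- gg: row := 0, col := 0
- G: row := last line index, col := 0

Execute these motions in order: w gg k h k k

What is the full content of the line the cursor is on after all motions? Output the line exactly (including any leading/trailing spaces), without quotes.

Answer:    cyan rain bird cyan

Derivation:
After 1 (w): row=0 col=3 char='c'
After 2 (gg): row=0 col=0 char='_'
After 3 (k): row=0 col=0 char='_'
After 4 (h): row=0 col=0 char='_'
After 5 (k): row=0 col=0 char='_'
After 6 (k): row=0 col=0 char='_'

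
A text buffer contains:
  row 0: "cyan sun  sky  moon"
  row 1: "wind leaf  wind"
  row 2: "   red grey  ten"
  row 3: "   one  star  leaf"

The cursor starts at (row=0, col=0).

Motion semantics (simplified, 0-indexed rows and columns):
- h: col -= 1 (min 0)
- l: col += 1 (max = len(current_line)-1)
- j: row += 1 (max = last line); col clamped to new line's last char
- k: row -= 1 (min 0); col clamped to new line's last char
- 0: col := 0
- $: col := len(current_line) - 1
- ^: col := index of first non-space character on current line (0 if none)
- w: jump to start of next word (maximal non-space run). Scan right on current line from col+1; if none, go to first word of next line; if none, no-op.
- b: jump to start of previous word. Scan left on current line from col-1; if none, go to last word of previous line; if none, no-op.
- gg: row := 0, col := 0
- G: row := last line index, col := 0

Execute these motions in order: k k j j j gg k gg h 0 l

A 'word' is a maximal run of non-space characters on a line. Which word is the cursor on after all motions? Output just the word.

After 1 (k): row=0 col=0 char='c'
After 2 (k): row=0 col=0 char='c'
After 3 (j): row=1 col=0 char='w'
After 4 (j): row=2 col=0 char='_'
After 5 (j): row=3 col=0 char='_'
After 6 (gg): row=0 col=0 char='c'
After 7 (k): row=0 col=0 char='c'
After 8 (gg): row=0 col=0 char='c'
After 9 (h): row=0 col=0 char='c'
After 10 (0): row=0 col=0 char='c'
After 11 (l): row=0 col=1 char='y'

Answer: cyan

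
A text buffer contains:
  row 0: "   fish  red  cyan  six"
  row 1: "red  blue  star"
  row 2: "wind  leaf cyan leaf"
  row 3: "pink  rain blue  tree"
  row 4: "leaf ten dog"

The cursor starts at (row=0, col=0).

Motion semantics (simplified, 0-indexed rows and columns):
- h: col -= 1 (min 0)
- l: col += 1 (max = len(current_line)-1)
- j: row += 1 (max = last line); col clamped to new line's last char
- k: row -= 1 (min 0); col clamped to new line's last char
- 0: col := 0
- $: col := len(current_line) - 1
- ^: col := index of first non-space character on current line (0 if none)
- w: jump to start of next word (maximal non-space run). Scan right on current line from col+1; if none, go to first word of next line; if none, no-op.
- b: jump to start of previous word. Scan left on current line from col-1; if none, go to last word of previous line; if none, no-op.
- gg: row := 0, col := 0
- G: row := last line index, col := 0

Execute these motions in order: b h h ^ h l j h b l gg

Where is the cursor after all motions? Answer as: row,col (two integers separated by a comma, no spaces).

After 1 (b): row=0 col=0 char='_'
After 2 (h): row=0 col=0 char='_'
After 3 (h): row=0 col=0 char='_'
After 4 (^): row=0 col=3 char='f'
After 5 (h): row=0 col=2 char='_'
After 6 (l): row=0 col=3 char='f'
After 7 (j): row=1 col=3 char='_'
After 8 (h): row=1 col=2 char='d'
After 9 (b): row=1 col=0 char='r'
After 10 (l): row=1 col=1 char='e'
After 11 (gg): row=0 col=0 char='_'

Answer: 0,0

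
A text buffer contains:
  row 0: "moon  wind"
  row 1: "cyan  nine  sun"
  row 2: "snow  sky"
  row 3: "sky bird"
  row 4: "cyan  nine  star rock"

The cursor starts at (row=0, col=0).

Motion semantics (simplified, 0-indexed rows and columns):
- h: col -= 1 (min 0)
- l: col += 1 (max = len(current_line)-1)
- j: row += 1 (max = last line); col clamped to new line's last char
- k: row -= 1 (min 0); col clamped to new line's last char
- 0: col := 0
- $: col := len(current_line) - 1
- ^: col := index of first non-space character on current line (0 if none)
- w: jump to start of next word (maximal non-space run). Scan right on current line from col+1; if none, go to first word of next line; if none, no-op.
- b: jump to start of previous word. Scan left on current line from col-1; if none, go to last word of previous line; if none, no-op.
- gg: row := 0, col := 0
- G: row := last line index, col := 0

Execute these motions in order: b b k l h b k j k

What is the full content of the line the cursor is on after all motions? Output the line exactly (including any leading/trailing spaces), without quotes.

After 1 (b): row=0 col=0 char='m'
After 2 (b): row=0 col=0 char='m'
After 3 (k): row=0 col=0 char='m'
After 4 (l): row=0 col=1 char='o'
After 5 (h): row=0 col=0 char='m'
After 6 (b): row=0 col=0 char='m'
After 7 (k): row=0 col=0 char='m'
After 8 (j): row=1 col=0 char='c'
After 9 (k): row=0 col=0 char='m'

Answer: moon  wind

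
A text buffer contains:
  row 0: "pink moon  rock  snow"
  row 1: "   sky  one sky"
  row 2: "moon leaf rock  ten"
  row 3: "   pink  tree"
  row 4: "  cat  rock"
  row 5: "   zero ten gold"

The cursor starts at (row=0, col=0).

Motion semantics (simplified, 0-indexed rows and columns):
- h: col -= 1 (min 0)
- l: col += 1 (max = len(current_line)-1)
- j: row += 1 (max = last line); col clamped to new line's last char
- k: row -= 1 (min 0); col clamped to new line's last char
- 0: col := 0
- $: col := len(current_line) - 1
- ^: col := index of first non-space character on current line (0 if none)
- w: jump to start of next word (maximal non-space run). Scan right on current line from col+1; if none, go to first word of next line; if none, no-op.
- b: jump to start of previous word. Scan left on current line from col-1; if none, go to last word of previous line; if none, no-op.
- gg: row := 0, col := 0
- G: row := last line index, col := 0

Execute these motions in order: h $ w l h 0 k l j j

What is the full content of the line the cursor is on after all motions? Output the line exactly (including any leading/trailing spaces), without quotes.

Answer: moon leaf rock  ten

Derivation:
After 1 (h): row=0 col=0 char='p'
After 2 ($): row=0 col=20 char='w'
After 3 (w): row=1 col=3 char='s'
After 4 (l): row=1 col=4 char='k'
After 5 (h): row=1 col=3 char='s'
After 6 (0): row=1 col=0 char='_'
After 7 (k): row=0 col=0 char='p'
After 8 (l): row=0 col=1 char='i'
After 9 (j): row=1 col=1 char='_'
After 10 (j): row=2 col=1 char='o'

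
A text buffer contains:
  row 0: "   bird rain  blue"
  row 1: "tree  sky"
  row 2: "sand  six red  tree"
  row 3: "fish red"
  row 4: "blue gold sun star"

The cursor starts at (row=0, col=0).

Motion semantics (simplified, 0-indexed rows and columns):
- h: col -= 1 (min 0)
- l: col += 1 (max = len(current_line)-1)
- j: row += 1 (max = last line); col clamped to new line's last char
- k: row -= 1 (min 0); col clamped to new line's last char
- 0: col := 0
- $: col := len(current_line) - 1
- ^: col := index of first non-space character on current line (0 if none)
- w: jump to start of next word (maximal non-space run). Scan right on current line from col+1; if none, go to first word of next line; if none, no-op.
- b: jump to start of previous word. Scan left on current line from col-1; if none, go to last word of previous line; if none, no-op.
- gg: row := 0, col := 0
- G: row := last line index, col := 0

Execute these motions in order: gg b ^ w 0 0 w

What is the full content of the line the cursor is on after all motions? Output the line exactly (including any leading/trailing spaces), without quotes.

Answer:    bird rain  blue

Derivation:
After 1 (gg): row=0 col=0 char='_'
After 2 (b): row=0 col=0 char='_'
After 3 (^): row=0 col=3 char='b'
After 4 (w): row=0 col=8 char='r'
After 5 (0): row=0 col=0 char='_'
After 6 (0): row=0 col=0 char='_'
After 7 (w): row=0 col=3 char='b'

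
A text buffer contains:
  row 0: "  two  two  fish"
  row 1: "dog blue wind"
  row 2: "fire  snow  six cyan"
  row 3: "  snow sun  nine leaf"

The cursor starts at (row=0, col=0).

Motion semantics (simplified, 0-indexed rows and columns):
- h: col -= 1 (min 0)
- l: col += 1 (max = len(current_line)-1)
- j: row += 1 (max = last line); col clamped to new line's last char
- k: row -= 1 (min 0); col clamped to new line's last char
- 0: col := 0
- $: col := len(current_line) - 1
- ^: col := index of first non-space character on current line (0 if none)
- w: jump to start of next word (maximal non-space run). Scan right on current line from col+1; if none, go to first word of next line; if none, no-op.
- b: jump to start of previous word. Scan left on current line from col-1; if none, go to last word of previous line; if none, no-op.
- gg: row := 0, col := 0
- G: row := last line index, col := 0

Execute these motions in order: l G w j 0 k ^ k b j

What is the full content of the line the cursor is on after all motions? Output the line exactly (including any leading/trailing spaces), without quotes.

After 1 (l): row=0 col=1 char='_'
After 2 (G): row=3 col=0 char='_'
After 3 (w): row=3 col=2 char='s'
After 4 (j): row=3 col=2 char='s'
After 5 (0): row=3 col=0 char='_'
After 6 (k): row=2 col=0 char='f'
After 7 (^): row=2 col=0 char='f'
After 8 (k): row=1 col=0 char='d'
After 9 (b): row=0 col=12 char='f'
After 10 (j): row=1 col=12 char='d'

Answer: dog blue wind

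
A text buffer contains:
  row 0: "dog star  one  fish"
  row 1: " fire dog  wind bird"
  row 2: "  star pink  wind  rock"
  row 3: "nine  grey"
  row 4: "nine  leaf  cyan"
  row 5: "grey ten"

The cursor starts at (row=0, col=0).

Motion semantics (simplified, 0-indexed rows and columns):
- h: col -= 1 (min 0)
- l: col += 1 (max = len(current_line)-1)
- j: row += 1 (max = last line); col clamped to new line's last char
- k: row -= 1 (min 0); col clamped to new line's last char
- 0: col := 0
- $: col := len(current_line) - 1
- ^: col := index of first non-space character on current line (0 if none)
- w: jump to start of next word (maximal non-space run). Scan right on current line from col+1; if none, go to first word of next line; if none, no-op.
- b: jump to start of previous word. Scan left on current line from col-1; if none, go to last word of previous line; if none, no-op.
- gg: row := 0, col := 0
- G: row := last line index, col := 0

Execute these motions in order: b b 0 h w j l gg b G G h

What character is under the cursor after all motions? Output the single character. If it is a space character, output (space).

Answer: g

Derivation:
After 1 (b): row=0 col=0 char='d'
After 2 (b): row=0 col=0 char='d'
After 3 (0): row=0 col=0 char='d'
After 4 (h): row=0 col=0 char='d'
After 5 (w): row=0 col=4 char='s'
After 6 (j): row=1 col=4 char='e'
After 7 (l): row=1 col=5 char='_'
After 8 (gg): row=0 col=0 char='d'
After 9 (b): row=0 col=0 char='d'
After 10 (G): row=5 col=0 char='g'
After 11 (G): row=5 col=0 char='g'
After 12 (h): row=5 col=0 char='g'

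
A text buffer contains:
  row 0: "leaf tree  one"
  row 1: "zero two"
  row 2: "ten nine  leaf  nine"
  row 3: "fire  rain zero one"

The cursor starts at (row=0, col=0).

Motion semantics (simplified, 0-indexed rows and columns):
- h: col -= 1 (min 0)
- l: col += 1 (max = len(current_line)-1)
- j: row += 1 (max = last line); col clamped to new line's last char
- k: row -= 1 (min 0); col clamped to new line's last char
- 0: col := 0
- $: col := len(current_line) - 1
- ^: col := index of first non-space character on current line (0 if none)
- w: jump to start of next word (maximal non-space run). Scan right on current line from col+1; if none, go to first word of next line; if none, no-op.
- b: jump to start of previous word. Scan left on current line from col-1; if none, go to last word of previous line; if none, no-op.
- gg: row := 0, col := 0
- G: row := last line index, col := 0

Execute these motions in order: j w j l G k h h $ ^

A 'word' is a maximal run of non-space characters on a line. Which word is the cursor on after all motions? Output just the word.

After 1 (j): row=1 col=0 char='z'
After 2 (w): row=1 col=5 char='t'
After 3 (j): row=2 col=5 char='i'
After 4 (l): row=2 col=6 char='n'
After 5 (G): row=3 col=0 char='f'
After 6 (k): row=2 col=0 char='t'
After 7 (h): row=2 col=0 char='t'
After 8 (h): row=2 col=0 char='t'
After 9 ($): row=2 col=19 char='e'
After 10 (^): row=2 col=0 char='t'

Answer: ten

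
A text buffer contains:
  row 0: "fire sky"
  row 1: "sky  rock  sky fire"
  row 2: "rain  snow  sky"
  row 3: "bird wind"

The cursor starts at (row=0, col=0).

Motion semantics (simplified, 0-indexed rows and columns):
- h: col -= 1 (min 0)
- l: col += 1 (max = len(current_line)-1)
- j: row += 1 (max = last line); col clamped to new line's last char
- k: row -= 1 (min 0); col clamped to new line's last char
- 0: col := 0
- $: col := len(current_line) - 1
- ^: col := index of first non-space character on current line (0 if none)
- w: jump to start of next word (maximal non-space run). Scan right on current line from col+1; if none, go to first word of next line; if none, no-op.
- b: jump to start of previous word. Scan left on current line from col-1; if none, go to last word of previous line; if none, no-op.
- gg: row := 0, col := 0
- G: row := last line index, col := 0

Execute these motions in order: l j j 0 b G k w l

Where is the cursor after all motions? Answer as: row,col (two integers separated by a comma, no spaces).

Answer: 2,7

Derivation:
After 1 (l): row=0 col=1 char='i'
After 2 (j): row=1 col=1 char='k'
After 3 (j): row=2 col=1 char='a'
After 4 (0): row=2 col=0 char='r'
After 5 (b): row=1 col=15 char='f'
After 6 (G): row=3 col=0 char='b'
After 7 (k): row=2 col=0 char='r'
After 8 (w): row=2 col=6 char='s'
After 9 (l): row=2 col=7 char='n'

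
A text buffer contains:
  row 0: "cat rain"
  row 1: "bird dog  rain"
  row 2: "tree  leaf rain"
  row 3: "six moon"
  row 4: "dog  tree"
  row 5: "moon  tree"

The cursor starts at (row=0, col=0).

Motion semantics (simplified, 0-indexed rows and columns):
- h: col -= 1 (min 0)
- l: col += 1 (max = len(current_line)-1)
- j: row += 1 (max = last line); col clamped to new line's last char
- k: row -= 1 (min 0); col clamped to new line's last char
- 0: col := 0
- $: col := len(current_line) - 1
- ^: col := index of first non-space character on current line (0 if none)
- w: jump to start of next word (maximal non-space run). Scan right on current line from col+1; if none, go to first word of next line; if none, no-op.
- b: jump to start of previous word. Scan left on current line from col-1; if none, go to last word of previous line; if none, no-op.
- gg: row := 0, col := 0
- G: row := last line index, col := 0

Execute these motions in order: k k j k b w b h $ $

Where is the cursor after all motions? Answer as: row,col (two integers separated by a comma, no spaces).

After 1 (k): row=0 col=0 char='c'
After 2 (k): row=0 col=0 char='c'
After 3 (j): row=1 col=0 char='b'
After 4 (k): row=0 col=0 char='c'
After 5 (b): row=0 col=0 char='c'
After 6 (w): row=0 col=4 char='r'
After 7 (b): row=0 col=0 char='c'
After 8 (h): row=0 col=0 char='c'
After 9 ($): row=0 col=7 char='n'
After 10 ($): row=0 col=7 char='n'

Answer: 0,7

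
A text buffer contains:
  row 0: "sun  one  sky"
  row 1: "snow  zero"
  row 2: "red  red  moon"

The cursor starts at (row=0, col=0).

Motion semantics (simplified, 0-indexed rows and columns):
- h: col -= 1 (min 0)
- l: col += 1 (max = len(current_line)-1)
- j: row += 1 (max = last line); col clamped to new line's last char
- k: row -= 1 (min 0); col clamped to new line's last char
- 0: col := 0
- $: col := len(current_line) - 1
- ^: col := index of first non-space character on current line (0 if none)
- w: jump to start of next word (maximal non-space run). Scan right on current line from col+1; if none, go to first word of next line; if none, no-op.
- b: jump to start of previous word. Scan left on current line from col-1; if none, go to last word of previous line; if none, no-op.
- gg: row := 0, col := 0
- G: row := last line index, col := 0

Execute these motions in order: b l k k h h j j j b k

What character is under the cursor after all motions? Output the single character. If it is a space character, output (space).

After 1 (b): row=0 col=0 char='s'
After 2 (l): row=0 col=1 char='u'
After 3 (k): row=0 col=1 char='u'
After 4 (k): row=0 col=1 char='u'
After 5 (h): row=0 col=0 char='s'
After 6 (h): row=0 col=0 char='s'
After 7 (j): row=1 col=0 char='s'
After 8 (j): row=2 col=0 char='r'
After 9 (j): row=2 col=0 char='r'
After 10 (b): row=1 col=6 char='z'
After 11 (k): row=0 col=6 char='n'

Answer: n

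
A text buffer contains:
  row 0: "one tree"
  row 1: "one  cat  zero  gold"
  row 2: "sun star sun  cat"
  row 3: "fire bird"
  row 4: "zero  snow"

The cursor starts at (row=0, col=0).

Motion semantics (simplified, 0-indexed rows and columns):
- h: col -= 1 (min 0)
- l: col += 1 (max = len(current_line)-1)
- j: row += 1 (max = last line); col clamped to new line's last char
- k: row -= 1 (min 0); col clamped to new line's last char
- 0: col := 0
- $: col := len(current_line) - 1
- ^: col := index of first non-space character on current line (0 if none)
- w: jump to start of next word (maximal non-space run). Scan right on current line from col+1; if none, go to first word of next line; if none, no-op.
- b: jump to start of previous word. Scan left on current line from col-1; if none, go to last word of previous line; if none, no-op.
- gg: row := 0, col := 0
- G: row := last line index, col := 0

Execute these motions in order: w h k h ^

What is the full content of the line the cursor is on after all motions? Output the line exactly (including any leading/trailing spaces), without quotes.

After 1 (w): row=0 col=4 char='t'
After 2 (h): row=0 col=3 char='_'
After 3 (k): row=0 col=3 char='_'
After 4 (h): row=0 col=2 char='e'
After 5 (^): row=0 col=0 char='o'

Answer: one tree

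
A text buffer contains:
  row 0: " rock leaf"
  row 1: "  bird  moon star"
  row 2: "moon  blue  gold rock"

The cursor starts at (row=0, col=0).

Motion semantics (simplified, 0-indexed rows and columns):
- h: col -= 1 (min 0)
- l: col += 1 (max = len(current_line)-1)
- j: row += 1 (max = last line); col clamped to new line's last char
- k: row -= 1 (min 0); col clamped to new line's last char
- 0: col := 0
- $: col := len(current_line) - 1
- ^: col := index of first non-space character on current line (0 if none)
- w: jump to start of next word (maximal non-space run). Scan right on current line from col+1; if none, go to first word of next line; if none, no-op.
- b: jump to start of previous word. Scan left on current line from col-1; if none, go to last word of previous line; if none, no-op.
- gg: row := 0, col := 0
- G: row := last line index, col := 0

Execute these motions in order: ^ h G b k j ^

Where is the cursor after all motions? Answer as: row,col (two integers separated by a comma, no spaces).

After 1 (^): row=0 col=1 char='r'
After 2 (h): row=0 col=0 char='_'
After 3 (G): row=2 col=0 char='m'
After 4 (b): row=1 col=13 char='s'
After 5 (k): row=0 col=9 char='f'
After 6 (j): row=1 col=9 char='o'
After 7 (^): row=1 col=2 char='b'

Answer: 1,2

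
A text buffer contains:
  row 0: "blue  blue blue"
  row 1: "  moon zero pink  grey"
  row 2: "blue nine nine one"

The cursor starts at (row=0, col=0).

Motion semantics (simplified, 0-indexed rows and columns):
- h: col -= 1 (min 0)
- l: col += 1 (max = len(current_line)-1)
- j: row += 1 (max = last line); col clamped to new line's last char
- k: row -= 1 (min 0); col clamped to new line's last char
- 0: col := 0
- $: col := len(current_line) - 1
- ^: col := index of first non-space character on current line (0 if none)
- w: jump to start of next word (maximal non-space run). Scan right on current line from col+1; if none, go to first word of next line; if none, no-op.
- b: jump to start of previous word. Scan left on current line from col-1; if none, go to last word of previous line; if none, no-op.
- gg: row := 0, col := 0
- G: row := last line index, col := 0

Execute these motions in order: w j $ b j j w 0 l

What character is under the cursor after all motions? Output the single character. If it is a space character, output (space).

Answer: l

Derivation:
After 1 (w): row=0 col=6 char='b'
After 2 (j): row=1 col=6 char='_'
After 3 ($): row=1 col=21 char='y'
After 4 (b): row=1 col=18 char='g'
After 5 (j): row=2 col=17 char='e'
After 6 (j): row=2 col=17 char='e'
After 7 (w): row=2 col=17 char='e'
After 8 (0): row=2 col=0 char='b'
After 9 (l): row=2 col=1 char='l'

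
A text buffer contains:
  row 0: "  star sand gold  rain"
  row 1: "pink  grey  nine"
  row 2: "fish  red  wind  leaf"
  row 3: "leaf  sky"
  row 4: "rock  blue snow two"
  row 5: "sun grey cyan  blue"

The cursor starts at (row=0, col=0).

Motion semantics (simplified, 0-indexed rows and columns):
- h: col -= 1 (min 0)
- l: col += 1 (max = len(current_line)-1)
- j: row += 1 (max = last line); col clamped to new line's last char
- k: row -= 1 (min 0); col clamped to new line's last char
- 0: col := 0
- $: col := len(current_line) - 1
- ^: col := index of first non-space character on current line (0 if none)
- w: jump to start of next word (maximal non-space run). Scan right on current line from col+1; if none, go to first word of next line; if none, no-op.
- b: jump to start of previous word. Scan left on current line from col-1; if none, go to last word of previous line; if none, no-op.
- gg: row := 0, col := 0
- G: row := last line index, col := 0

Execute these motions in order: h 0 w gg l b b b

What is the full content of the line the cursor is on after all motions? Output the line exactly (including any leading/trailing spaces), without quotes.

Answer:   star sand gold  rain

Derivation:
After 1 (h): row=0 col=0 char='_'
After 2 (0): row=0 col=0 char='_'
After 3 (w): row=0 col=2 char='s'
After 4 (gg): row=0 col=0 char='_'
After 5 (l): row=0 col=1 char='_'
After 6 (b): row=0 col=1 char='_'
After 7 (b): row=0 col=1 char='_'
After 8 (b): row=0 col=1 char='_'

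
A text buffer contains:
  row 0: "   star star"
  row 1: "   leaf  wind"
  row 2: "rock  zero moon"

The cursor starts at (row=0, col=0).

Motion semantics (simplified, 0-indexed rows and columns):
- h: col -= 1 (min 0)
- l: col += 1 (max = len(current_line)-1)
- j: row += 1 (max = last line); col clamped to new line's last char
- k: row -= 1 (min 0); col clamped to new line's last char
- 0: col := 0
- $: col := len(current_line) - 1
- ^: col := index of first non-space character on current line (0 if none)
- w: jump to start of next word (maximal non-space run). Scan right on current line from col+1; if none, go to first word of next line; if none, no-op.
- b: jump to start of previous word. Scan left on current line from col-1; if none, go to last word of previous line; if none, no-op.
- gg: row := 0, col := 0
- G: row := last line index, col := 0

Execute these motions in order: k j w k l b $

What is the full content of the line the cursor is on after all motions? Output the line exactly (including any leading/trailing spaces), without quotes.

After 1 (k): row=0 col=0 char='_'
After 2 (j): row=1 col=0 char='_'
After 3 (w): row=1 col=3 char='l'
After 4 (k): row=0 col=3 char='s'
After 5 (l): row=0 col=4 char='t'
After 6 (b): row=0 col=3 char='s'
After 7 ($): row=0 col=11 char='r'

Answer:    star star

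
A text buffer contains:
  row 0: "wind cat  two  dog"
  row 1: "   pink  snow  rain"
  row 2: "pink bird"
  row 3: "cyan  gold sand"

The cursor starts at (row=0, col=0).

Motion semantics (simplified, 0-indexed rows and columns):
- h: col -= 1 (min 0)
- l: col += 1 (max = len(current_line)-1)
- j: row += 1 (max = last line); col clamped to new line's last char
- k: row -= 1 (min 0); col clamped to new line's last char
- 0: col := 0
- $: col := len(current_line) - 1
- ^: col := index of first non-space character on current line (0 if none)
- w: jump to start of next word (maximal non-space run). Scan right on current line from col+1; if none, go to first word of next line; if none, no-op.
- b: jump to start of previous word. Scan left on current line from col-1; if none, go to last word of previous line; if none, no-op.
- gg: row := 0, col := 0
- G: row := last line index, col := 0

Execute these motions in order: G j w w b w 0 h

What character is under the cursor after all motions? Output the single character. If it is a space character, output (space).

Answer: c

Derivation:
After 1 (G): row=3 col=0 char='c'
After 2 (j): row=3 col=0 char='c'
After 3 (w): row=3 col=6 char='g'
After 4 (w): row=3 col=11 char='s'
After 5 (b): row=3 col=6 char='g'
After 6 (w): row=3 col=11 char='s'
After 7 (0): row=3 col=0 char='c'
After 8 (h): row=3 col=0 char='c'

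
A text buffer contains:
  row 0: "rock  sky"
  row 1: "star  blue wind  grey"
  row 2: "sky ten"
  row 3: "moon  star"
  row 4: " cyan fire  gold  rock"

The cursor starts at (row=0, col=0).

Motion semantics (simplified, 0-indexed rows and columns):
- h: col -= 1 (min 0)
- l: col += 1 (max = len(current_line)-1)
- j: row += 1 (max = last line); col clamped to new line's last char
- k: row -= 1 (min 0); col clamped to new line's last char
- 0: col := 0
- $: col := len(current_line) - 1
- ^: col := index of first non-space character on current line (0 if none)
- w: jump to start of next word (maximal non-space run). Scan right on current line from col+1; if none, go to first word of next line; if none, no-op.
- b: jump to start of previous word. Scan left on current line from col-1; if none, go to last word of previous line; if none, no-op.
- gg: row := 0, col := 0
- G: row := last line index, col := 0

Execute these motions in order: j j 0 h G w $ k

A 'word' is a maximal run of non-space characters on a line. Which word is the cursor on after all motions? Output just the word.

After 1 (j): row=1 col=0 char='s'
After 2 (j): row=2 col=0 char='s'
After 3 (0): row=2 col=0 char='s'
After 4 (h): row=2 col=0 char='s'
After 5 (G): row=4 col=0 char='_'
After 6 (w): row=4 col=1 char='c'
After 7 ($): row=4 col=21 char='k'
After 8 (k): row=3 col=9 char='r'

Answer: star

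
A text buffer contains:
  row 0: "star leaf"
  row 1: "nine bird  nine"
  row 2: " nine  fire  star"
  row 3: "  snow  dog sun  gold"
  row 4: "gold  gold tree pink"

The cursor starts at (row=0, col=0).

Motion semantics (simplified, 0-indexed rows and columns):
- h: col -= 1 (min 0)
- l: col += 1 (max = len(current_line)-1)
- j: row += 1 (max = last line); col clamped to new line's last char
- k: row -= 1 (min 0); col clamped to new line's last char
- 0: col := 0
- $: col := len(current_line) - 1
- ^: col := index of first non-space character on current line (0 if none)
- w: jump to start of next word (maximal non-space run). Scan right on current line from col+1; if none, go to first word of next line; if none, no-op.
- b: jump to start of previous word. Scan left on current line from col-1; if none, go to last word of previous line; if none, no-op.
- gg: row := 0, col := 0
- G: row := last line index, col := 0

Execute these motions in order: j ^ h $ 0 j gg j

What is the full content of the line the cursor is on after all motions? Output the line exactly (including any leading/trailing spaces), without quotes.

Answer: nine bird  nine

Derivation:
After 1 (j): row=1 col=0 char='n'
After 2 (^): row=1 col=0 char='n'
After 3 (h): row=1 col=0 char='n'
After 4 ($): row=1 col=14 char='e'
After 5 (0): row=1 col=0 char='n'
After 6 (j): row=2 col=0 char='_'
After 7 (gg): row=0 col=0 char='s'
After 8 (j): row=1 col=0 char='n'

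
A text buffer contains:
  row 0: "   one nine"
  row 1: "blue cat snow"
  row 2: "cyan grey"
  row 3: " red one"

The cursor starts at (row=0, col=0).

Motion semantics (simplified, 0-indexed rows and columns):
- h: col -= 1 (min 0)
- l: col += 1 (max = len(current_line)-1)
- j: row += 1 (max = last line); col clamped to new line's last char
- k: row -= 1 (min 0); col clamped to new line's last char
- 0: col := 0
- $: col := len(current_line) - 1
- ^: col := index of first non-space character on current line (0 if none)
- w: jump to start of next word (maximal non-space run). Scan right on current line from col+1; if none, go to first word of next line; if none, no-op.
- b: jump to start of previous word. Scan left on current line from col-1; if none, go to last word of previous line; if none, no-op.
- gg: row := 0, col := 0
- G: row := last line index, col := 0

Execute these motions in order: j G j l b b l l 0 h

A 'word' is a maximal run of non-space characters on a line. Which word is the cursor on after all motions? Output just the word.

Answer: cyan

Derivation:
After 1 (j): row=1 col=0 char='b'
After 2 (G): row=3 col=0 char='_'
After 3 (j): row=3 col=0 char='_'
After 4 (l): row=3 col=1 char='r'
After 5 (b): row=2 col=5 char='g'
After 6 (b): row=2 col=0 char='c'
After 7 (l): row=2 col=1 char='y'
After 8 (l): row=2 col=2 char='a'
After 9 (0): row=2 col=0 char='c'
After 10 (h): row=2 col=0 char='c'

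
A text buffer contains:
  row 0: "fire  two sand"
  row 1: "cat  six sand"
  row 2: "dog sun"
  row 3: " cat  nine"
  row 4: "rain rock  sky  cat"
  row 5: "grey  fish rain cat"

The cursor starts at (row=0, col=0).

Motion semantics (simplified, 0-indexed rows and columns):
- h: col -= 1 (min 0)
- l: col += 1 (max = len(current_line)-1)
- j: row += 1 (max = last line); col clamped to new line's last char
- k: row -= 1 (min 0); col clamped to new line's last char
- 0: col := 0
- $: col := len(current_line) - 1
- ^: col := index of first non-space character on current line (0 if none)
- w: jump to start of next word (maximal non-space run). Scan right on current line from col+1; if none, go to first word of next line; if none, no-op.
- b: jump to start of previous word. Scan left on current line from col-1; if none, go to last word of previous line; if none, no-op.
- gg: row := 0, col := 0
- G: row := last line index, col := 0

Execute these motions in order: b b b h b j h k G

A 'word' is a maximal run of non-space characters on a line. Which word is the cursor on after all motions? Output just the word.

After 1 (b): row=0 col=0 char='f'
After 2 (b): row=0 col=0 char='f'
After 3 (b): row=0 col=0 char='f'
After 4 (h): row=0 col=0 char='f'
After 5 (b): row=0 col=0 char='f'
After 6 (j): row=1 col=0 char='c'
After 7 (h): row=1 col=0 char='c'
After 8 (k): row=0 col=0 char='f'
After 9 (G): row=5 col=0 char='g'

Answer: grey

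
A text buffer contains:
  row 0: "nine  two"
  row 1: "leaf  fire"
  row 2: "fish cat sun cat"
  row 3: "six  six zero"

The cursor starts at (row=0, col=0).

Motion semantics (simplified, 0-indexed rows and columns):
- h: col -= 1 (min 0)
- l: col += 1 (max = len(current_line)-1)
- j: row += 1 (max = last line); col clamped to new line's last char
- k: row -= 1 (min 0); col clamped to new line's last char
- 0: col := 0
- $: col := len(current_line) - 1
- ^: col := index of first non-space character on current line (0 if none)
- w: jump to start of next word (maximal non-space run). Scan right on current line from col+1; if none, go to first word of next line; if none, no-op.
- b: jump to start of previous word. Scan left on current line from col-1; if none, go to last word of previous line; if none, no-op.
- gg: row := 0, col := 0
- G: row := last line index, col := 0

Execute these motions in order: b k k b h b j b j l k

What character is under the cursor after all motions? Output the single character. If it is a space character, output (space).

After 1 (b): row=0 col=0 char='n'
After 2 (k): row=0 col=0 char='n'
After 3 (k): row=0 col=0 char='n'
After 4 (b): row=0 col=0 char='n'
After 5 (h): row=0 col=0 char='n'
After 6 (b): row=0 col=0 char='n'
After 7 (j): row=1 col=0 char='l'
After 8 (b): row=0 col=6 char='t'
After 9 (j): row=1 col=6 char='f'
After 10 (l): row=1 col=7 char='i'
After 11 (k): row=0 col=7 char='w'

Answer: w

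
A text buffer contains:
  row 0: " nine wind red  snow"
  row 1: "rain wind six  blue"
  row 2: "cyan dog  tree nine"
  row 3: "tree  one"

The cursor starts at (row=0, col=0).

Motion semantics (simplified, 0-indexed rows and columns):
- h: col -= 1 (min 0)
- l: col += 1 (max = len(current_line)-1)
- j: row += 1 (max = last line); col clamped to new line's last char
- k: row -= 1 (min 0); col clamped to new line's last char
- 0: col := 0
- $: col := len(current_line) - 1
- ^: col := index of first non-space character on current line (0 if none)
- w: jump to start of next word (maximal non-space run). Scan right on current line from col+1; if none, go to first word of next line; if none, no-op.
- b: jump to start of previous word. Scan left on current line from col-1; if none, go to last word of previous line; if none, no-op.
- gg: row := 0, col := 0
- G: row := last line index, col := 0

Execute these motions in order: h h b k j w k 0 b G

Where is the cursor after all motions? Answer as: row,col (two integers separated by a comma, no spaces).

After 1 (h): row=0 col=0 char='_'
After 2 (h): row=0 col=0 char='_'
After 3 (b): row=0 col=0 char='_'
After 4 (k): row=0 col=0 char='_'
After 5 (j): row=1 col=0 char='r'
After 6 (w): row=1 col=5 char='w'
After 7 (k): row=0 col=5 char='_'
After 8 (0): row=0 col=0 char='_'
After 9 (b): row=0 col=0 char='_'
After 10 (G): row=3 col=0 char='t'

Answer: 3,0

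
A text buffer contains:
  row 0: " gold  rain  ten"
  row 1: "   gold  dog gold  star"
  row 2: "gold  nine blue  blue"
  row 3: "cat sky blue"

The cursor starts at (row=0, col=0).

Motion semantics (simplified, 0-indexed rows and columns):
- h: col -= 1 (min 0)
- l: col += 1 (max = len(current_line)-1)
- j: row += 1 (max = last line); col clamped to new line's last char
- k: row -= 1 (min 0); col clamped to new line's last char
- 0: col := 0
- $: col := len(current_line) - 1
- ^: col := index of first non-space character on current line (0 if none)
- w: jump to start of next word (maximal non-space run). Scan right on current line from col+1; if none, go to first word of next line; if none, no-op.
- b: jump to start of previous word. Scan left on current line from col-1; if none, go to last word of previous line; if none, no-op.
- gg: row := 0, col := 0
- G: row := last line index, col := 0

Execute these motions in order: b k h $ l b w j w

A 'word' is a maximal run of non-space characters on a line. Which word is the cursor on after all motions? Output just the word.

Answer: nine

Derivation:
After 1 (b): row=0 col=0 char='_'
After 2 (k): row=0 col=0 char='_'
After 3 (h): row=0 col=0 char='_'
After 4 ($): row=0 col=15 char='n'
After 5 (l): row=0 col=15 char='n'
After 6 (b): row=0 col=13 char='t'
After 7 (w): row=1 col=3 char='g'
After 8 (j): row=2 col=3 char='d'
After 9 (w): row=2 col=6 char='n'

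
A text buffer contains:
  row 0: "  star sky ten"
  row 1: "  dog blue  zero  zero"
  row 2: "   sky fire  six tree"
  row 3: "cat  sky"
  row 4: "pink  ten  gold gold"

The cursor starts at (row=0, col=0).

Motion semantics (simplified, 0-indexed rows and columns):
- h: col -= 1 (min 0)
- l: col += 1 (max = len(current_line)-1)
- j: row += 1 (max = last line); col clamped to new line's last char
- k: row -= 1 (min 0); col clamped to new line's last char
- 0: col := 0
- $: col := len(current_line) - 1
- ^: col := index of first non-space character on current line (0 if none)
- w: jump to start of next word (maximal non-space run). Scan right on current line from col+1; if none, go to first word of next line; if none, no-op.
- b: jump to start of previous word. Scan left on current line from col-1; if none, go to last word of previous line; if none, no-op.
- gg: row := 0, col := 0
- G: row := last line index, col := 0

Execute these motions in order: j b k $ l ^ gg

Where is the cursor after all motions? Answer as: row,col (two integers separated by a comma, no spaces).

Answer: 0,0

Derivation:
After 1 (j): row=1 col=0 char='_'
After 2 (b): row=0 col=11 char='t'
After 3 (k): row=0 col=11 char='t'
After 4 ($): row=0 col=13 char='n'
After 5 (l): row=0 col=13 char='n'
After 6 (^): row=0 col=2 char='s'
After 7 (gg): row=0 col=0 char='_'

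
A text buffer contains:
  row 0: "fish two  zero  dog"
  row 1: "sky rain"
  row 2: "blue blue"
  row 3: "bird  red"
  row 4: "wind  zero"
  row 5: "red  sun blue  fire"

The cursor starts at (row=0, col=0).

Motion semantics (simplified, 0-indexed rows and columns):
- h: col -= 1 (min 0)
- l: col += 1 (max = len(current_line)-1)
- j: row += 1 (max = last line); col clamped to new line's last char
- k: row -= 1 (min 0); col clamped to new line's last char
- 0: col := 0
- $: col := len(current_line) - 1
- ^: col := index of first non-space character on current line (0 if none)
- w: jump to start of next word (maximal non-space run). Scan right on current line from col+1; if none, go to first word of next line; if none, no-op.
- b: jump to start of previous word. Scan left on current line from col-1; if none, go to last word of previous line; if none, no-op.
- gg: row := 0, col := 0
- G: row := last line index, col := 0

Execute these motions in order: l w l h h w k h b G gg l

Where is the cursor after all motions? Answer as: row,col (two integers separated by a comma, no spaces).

Answer: 0,1

Derivation:
After 1 (l): row=0 col=1 char='i'
After 2 (w): row=0 col=5 char='t'
After 3 (l): row=0 col=6 char='w'
After 4 (h): row=0 col=5 char='t'
After 5 (h): row=0 col=4 char='_'
After 6 (w): row=0 col=5 char='t'
After 7 (k): row=0 col=5 char='t'
After 8 (h): row=0 col=4 char='_'
After 9 (b): row=0 col=0 char='f'
After 10 (G): row=5 col=0 char='r'
After 11 (gg): row=0 col=0 char='f'
After 12 (l): row=0 col=1 char='i'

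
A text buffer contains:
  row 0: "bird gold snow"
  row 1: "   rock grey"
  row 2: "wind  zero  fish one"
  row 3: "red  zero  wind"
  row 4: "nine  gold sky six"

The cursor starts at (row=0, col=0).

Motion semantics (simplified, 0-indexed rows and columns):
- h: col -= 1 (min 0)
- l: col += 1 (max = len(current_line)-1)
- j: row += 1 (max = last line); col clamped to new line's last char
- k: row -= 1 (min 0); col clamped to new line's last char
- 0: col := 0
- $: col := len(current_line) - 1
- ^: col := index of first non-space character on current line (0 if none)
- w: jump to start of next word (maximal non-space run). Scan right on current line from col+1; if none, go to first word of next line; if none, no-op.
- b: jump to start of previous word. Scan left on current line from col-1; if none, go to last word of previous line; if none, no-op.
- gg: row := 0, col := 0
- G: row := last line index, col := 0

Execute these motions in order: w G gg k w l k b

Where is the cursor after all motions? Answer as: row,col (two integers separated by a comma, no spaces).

After 1 (w): row=0 col=5 char='g'
After 2 (G): row=4 col=0 char='n'
After 3 (gg): row=0 col=0 char='b'
After 4 (k): row=0 col=0 char='b'
After 5 (w): row=0 col=5 char='g'
After 6 (l): row=0 col=6 char='o'
After 7 (k): row=0 col=6 char='o'
After 8 (b): row=0 col=5 char='g'

Answer: 0,5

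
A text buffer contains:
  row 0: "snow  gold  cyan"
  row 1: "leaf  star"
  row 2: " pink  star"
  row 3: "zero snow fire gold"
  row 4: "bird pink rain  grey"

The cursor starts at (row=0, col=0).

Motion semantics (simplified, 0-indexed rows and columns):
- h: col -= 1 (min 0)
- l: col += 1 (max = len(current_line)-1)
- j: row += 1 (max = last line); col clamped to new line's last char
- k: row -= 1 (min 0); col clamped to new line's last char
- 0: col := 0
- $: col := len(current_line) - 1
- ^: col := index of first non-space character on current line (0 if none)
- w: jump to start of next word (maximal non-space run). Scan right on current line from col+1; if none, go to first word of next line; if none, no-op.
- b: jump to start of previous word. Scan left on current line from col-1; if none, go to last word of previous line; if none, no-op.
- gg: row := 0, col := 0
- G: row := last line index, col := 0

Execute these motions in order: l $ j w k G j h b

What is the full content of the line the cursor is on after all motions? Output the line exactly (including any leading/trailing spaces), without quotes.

After 1 (l): row=0 col=1 char='n'
After 2 ($): row=0 col=15 char='n'
After 3 (j): row=1 col=9 char='r'
After 4 (w): row=2 col=1 char='p'
After 5 (k): row=1 col=1 char='e'
After 6 (G): row=4 col=0 char='b'
After 7 (j): row=4 col=0 char='b'
After 8 (h): row=4 col=0 char='b'
After 9 (b): row=3 col=15 char='g'

Answer: zero snow fire gold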